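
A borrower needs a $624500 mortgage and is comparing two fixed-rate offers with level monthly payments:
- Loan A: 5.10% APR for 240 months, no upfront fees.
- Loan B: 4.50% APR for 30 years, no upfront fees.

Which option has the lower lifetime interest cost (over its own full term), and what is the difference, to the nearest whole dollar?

Loan A: monthly rate = 5.1%/12 = 0.0042500; payment = 624,500 × 0.0042500 / (1 − (1+0.0042500)^−240) = $4,156.00.
Total interest on Loan A = 240 × $4,156.00 − $624,500 = $372,940.00.
Loan B: at 4.50% the monthly rate is 0.0037500, so the payment is 624,500 × 0.0037500 / (1 − 1.0037500^−360) = $3,164.25.
Total interest on Loan B = 360 × $3,164.25 − $624,500 = $514,630.00.
Loan A is lower by $141,690.00.

Loan A by $141,690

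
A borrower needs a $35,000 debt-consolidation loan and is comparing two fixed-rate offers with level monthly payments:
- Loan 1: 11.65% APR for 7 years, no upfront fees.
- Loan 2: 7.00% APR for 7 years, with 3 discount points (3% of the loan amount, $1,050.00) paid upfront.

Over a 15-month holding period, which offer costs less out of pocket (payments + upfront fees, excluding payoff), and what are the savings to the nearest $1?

Loan 1: at 11.65% the monthly rate is 0.0097083, so the payment is 35,000 × 0.0097083 / (1 − 1.0097083^−84) = $611.31.
Loan 2: monthly rate = 7%/12 = 0.0058333; payment = 35,000 × 0.0058333 / (1 − (1+0.0058333)^−84) = $528.24.
Over 15 months: Loan 1 costs 15 × $611.31 = $9,169.65; Loan 2 costs 15 × $528.24 + $1,050.00 = $8,973.60.
Loan 2 is cheaper by $9,169.65 − $8,973.60 = $196.05.

Loan 2 by $196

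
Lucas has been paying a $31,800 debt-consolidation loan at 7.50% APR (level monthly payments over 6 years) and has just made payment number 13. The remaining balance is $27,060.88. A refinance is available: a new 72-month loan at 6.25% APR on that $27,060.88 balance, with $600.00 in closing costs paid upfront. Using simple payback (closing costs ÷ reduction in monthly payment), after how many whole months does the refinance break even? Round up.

Current payment = 31,800 × 7.5%/12 / (1 − (1+0.0062500)^−72) = $549.83.
Refinanced payment = 27,060.88 × 0.0052083 / (1 − (1+0.0052083)^−72) = $451.68.
Monthly savings = $549.83 − $451.68 = $98.15.
Break-even = $600.00 / $98.15 = 6.11 → 7 months.

7 months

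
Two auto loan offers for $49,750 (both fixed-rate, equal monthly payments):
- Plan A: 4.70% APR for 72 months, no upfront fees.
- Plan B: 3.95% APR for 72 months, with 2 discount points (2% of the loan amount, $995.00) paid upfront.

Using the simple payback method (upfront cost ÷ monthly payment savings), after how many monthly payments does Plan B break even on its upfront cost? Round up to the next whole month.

59 months

Plan A: at 4.70% the monthly rate is 0.0039167, so the payment is 49,750 × 0.0039167 / (1 − 1.0039167^−72) = $794.32.
Plan B: monthly rate = 3.95%/12 = 0.0032917; payment = 49,750 × 0.0032917 / (1 − (1+0.0032917)^−72) = $777.21.
Monthly savings = $794.32 − $777.21 = $17.11.
Break-even = $995.00 / $17.11 = 58.15 → 59 months.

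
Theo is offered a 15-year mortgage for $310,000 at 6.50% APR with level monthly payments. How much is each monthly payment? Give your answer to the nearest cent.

Monthly rate = 6.5%/12 = 0.0054167; payment = 310,000 × 0.0054167 / (1 − (1+0.0054167)^−180) = $2,700.43.

$2,700.43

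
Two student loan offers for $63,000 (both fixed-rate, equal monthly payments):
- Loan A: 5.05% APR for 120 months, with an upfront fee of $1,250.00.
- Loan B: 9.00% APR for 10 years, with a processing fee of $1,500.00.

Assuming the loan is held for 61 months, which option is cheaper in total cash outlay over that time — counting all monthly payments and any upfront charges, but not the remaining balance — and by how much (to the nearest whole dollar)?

Loan A by $8,077

Loan A: at 5.05% the monthly rate is 0.0042083, so the payment is 63,000 × 0.0042083 / (1 − 1.0042083^−120) = $669.75.
Loan B: at 9.00% the monthly rate is 0.0075000, so the payment is 63,000 × 0.0075000 / (1 − 1.0075000^−120) = $798.06.
Over 61 months: Loan A costs 61 × $669.75 + $1,250.00 = $42,104.75; Loan B costs 61 × $798.06 + $1,500.00 = $50,181.66.
Loan A is cheaper by $50,181.66 − $42,104.75 = $8,076.91.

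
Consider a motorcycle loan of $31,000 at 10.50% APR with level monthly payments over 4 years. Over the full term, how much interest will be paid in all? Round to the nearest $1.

Monthly rate = 10.5%/12 = 0.0087500; payment = 31,000 × 0.0087500 / (1 − (1+0.0087500)^−48) = $793.70.
Total paid = 48 × $793.70 = $38,097.60; interest = $38,097.60 − $31,000 = $7,097.60.

$7,098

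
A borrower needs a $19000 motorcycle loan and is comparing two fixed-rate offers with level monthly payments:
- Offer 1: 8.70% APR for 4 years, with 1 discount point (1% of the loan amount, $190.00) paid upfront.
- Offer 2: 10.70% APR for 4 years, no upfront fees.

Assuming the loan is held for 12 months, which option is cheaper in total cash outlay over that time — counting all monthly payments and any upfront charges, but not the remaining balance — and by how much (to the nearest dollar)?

Offer 1: at 8.70% the monthly rate is 0.0072500, so the payment is 19,000 × 0.0072500 / (1 − 1.0072500^−48) = $470.11.
Offer 2: at 10.70% the monthly rate is 0.0089167, so the payment is 19,000 × 0.0089167 / (1 − 1.0089167^−48) = $488.30.
Over 12 months: Offer 1 costs 12 × $470.11 + $190.00 = $5,831.32; Offer 2 costs 12 × $488.30 = $5,859.60.
Offer 1 is cheaper by $5,859.60 − $5,831.32 = $28.28.

Offer 1 by $28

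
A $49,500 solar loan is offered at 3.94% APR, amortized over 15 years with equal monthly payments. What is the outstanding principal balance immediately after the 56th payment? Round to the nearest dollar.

$37,095

With monthly rate i = 3.94%/12 = 0.0032833, the balance after k of n payments is P · [(1+i)^n − (1+i)^k] / [(1+i)^n − 1].
(1+0.0032833)^180 = 1.80404595 and (1+0.0032833)^56 = 1.20149363, so the balance is 49,500 × (1.80404595 − 1.20149363) / (1.80404595 − 1) = $37,095.32.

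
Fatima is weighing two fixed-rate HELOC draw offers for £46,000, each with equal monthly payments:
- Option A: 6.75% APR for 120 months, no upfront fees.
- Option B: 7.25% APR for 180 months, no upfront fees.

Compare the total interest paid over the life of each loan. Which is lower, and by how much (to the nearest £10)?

Option A by £12,200

Option A: at 6.75% the monthly rate is 0.0056250, so the payment is 46,000 × 0.0056250 / (1 − 1.0056250^−120) = £528.19.
Total interest on Option A = 120 × £528.19 − £46,000 = £17,382.80.
Option B: at 7.25% the monthly rate is 0.0060417, so the payment is 46,000 × 0.0060417 / (1 − 1.0060417^−180) = £419.92.
Total interest on Option B = 180 × £419.92 − £46,000 = £29,585.60.
Option A is lower by £12,202.80.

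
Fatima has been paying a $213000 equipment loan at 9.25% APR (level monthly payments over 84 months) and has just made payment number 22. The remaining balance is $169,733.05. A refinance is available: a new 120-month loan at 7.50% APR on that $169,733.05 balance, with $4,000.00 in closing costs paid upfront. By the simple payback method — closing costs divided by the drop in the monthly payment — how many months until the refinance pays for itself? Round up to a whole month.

3 months

Current payment = 213,000 × 9.25%/12 / (1 − (1+0.0077083)^−84) = $3,454.06.
Refinanced payment = 169,733.05 × 0.0062500 / (1 − (1+0.0062500)^−120) = $2,014.76.
Monthly savings = $3,454.06 − $2,014.76 = $1,439.30.
Break-even = $4,000.00 / $1,439.30 = 2.78 → 3 months.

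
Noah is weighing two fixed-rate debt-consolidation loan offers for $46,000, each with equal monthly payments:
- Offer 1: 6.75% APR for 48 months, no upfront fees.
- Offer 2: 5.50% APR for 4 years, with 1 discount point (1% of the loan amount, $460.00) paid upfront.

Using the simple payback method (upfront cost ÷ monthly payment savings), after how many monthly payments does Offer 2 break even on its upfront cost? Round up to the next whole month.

Offer 1: at 6.75% the monthly rate is 0.0056250, so the payment is 46,000 × 0.0056250 / (1 − 1.0056250^−48) = $1,096.20.
Offer 2: at 5.50% the monthly rate is 0.0045833, so the payment is 46,000 × 0.0045833 / (1 − 1.0045833^−48) = $1,069.80.
Monthly savings = $1,096.20 − $1,069.80 = $26.40.
Break-even = $460.00 / $26.40 = 17.42 → 18 months.

18 months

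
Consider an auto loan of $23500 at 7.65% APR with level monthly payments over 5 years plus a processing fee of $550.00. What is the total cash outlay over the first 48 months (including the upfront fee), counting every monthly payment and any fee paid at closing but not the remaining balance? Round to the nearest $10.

Monthly rate = 7.65%/12 = 0.0063750; payment = 23,500 × 0.0063750 / (1 − (1+0.0063750)^−60) = $472.57.
Total outlay = 48 × $472.57 + $550.00 = $23,233.36.

$23,230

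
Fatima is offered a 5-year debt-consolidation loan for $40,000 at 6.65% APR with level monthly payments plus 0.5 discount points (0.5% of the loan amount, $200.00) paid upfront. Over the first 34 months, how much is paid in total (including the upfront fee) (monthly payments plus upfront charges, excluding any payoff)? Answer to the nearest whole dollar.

$26,906

At 6.65% the monthly rate is 0.0055417, so the payment is 40,000 × 0.0055417 / (1 − 1.0055417^−60) = $785.46.
Total outlay = 34 × $785.46 + $200.00 = $26,905.64.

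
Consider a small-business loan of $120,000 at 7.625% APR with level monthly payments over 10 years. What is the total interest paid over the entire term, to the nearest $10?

$51,870

Monthly rate = 7.625%/12 = 0.0063542; payment = 120,000 × 0.0063542 / (1 − (1+0.0063542)^−120) = $1,432.26.
Total paid = 120 × $1,432.26 = $171,871.20; interest = $171,871.20 − $120,000 = $51,871.20.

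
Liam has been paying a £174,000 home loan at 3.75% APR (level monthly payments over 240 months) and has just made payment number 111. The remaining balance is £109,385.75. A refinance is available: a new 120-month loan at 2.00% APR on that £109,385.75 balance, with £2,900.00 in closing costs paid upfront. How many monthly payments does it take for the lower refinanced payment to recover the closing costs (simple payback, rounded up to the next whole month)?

Current payment = 174,000 × 3.75%/12 / (1 − (1+0.0031250)^−240) = £1,031.63.
Refinanced payment = 109,385.75 × 0.0016667 / (1 − (1+0.0016667)^−120) = £1,006.50.
Monthly savings = £1,031.63 − £1,006.50 = £25.13.
Break-even = £2,900.00 / £25.13 = 115.40 → 116 months.

116 months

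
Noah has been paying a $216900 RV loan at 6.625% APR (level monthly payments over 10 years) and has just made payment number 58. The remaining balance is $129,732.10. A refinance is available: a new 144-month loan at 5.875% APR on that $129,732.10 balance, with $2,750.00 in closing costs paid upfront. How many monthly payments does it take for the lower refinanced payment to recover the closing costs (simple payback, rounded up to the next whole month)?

3 months

Current payment = 216,900 × 6.625%/12 / (1 − (1+0.0055208)^−120) = $2,476.67.
Refinanced payment = 129,732.10 × 0.0048958 / (1 − (1+0.0048958)^−144) = $1,257.61.
Monthly savings = $2,476.67 − $1,257.61 = $1,219.06.
Break-even = $2,750.00 / $1,219.06 = 2.26 → 3 months.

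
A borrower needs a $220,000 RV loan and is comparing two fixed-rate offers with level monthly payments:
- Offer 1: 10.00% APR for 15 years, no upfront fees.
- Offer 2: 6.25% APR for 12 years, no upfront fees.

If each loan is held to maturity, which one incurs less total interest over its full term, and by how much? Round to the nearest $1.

Offer 1: at 10.00% the monthly rate is 0.0083333, so the payment is 220,000 × 0.0083333 / (1 − 1.0083333^−180) = $2,364.13.
Total interest on Offer 1 = 180 × $2,364.13 − $220,000 = $205,543.40.
Offer 2: at 6.25% the monthly rate is 0.0052083, so the payment is 220,000 × 0.0052083 / (1 − 1.0052083^−144) = $2,175.44.
Total interest on Offer 2 = 144 × $2,175.44 − $220,000 = $93,263.36.
Offer 2 is lower by $112,280.04.

Offer 2 by $112,280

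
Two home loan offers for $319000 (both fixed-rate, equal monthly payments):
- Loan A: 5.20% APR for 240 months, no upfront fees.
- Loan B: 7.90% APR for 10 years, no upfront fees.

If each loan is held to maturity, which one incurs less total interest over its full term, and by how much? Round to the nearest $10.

Loan B by $51,340

Loan A: at 5.20% the monthly rate is 0.0043333, so the payment is 319,000 × 0.0043333 / (1 − 1.0043333^−240) = $2,140.66.
Total interest on Loan A = 240 × $2,140.66 − $319,000 = $194,758.40.
Loan B: at 7.90% the monthly rate is 0.0065833, so the payment is 319,000 × 0.0065833 / (1 − 1.0065833^−120) = $3,853.51.
Total interest on Loan B = 120 × $3,853.51 − $319,000 = $143,421.20.
Loan B is lower by $51,337.20.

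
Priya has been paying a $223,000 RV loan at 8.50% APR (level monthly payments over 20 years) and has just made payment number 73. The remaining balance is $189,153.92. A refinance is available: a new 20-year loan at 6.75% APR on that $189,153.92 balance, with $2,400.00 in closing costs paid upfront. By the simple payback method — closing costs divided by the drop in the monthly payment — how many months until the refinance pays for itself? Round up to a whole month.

Current payment = 223,000 × 8.5%/12 / (1 − (1+0.0070833)^−240) = $1,935.25.
Refinanced payment = 189,153.92 × 0.0056250 / (1 − (1+0.0056250)^−240) = $1,438.26.
Monthly savings = $1,935.25 − $1,438.26 = $496.99.
Break-even = $2,400.00 / $496.99 = 4.83 → 5 months.

5 months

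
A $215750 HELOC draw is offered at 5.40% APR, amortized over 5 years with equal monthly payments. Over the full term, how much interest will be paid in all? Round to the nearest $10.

At 5.40% the monthly rate is 0.0045000, so the payment is 215,750 × 0.0045000 / (1 − 1.0045000^−60) = $4,111.12.
Total paid = 60 × $4,111.12 = $246,667.20; interest = $246,667.20 − $215,750 = $30,917.20.

$30,920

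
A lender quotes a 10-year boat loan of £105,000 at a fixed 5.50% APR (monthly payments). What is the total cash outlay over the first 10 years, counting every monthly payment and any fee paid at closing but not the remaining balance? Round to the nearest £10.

At 5.50% the monthly rate is 0.0045833, so the payment is 105,000 × 0.0045833 / (1 − 1.0045833^−120) = £1,139.53.
Total outlay = 120 × £1,139.53 = £136,743.60.

£136,740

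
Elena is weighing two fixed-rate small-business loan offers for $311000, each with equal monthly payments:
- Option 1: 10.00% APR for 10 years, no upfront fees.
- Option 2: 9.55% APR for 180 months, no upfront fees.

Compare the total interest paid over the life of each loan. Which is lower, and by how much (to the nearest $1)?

Option 1 by $93,061

Option 1: monthly rate = 10%/12 = 0.0083333; payment = 311,000 × 0.0083333 / (1 − (1+0.0083333)^−120) = $4,109.89.
Total interest on Option 1 = 120 × $4,109.89 − $311,000 = $182,186.80.
Option 2: monthly rate = 9.55%/12 = 0.0079583; payment = 311,000 × 0.0079583 / (1 − (1+0.0079583)^−180) = $3,256.93.
Total interest on Option 2 = 180 × $3,256.93 − $311,000 = $275,247.40.
Option 1 is lower by $93,060.60.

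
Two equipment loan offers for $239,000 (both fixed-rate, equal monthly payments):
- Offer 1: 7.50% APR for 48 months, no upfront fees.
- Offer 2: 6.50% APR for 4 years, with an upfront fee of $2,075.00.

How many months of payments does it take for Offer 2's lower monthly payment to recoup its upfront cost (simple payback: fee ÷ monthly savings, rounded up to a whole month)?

19 months

Offer 1: monthly rate = 7.5%/12 = 0.0062500; payment = 239,000 × 0.0062500 / (1 − (1+0.0062500)^−48) = $5,778.76.
Offer 2: monthly rate = 6.5%/12 = 0.0054167; payment = 239,000 × 0.0054167 / (1 − (1+0.0054167)^−48) = $5,667.87.
Monthly savings = $5,778.76 − $5,667.87 = $110.89.
Break-even = $2,075.00 / $110.89 = 18.71 → 19 months.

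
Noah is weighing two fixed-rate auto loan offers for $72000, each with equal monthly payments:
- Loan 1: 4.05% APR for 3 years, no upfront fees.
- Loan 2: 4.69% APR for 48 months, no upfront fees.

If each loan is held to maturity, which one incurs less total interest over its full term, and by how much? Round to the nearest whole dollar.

Loan 1: monthly rate = 4.05%/12 = 0.0033750; payment = 72,000 × 0.0033750 / (1 − (1+0.0033750)^−36) = $2,127.33.
Total interest on Loan 1 = 36 × $2,127.33 − $72,000 = $4,583.88.
Loan 2: at 4.69% the monthly rate is 0.0039083, so the payment is 72,000 × 0.0039083 / (1 − 1.0039083^−48) = $1,648.02.
Total interest on Loan 2 = 48 × $1,648.02 − $72,000 = $7,104.96.
Loan 1 is lower by $2,521.08.

Loan 1 by $2,521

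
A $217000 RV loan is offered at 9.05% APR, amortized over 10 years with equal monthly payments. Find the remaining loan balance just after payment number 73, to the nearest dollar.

$108,672

With monthly rate i = 9.05%/12 = 0.0075417, the balance after k of n payments is P · [(1+i)^n − (1+i)^k] / [(1+i)^n − 1].
(1+0.0075417)^120 = 2.46355261 and (1+0.0075417)^73 = 1.73061363, so the balance is 217,000 × (2.46355261 − 1.73061363) / (2.46355261 − 1) = $108,672.39.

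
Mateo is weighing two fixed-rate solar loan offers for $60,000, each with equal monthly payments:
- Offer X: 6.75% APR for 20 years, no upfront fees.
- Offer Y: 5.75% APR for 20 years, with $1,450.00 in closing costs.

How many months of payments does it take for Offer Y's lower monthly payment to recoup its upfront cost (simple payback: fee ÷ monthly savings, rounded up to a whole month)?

42 months

Offer X: monthly rate = 6.75%/12 = 0.0056250; payment = 60,000 × 0.0056250 / (1 − (1+0.0056250)^−240) = $456.22.
Offer Y: at 5.75% the monthly rate is 0.0047917, so the payment is 60,000 × 0.0047917 / (1 − 1.0047917^−240) = $421.25.
Monthly savings = $456.22 − $421.25 = $34.97.
Break-even = $1,450.00 / $34.97 = 41.46 → 42 months.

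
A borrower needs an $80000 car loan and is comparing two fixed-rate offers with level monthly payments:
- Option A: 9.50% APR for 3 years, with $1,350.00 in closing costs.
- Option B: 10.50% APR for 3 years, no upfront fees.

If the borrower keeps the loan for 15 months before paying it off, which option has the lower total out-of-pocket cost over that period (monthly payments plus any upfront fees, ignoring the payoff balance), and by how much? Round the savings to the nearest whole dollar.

Option B by $787

Option A: monthly rate = 9.5%/12 = 0.0079167; payment = 80,000 × 0.0079167 / (1 − (1+0.0079167)^−36) = $2,562.64.
Option B: at 10.50% the monthly rate is 0.0087500, so the payment is 80,000 × 0.0087500 / (1 − 1.0087500^−36) = $2,600.20.
Over 15 months: Option A costs 15 × $2,562.64 + $1,350.00 = $39,789.60; Option B costs 15 × $2,600.20 = $39,003.00.
Option B is cheaper by $39,789.60 − $39,003.00 = $786.60.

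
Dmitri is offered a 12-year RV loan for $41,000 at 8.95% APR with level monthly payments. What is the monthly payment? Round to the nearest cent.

$465.44

Monthly rate = 8.95%/12 = 0.0074583; payment = 41,000 × 0.0074583 / (1 − (1+0.0074583)^−144) = $465.44.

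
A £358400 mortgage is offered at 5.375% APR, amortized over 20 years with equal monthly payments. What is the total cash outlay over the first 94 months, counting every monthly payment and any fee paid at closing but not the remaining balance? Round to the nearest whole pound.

£229,374

Monthly rate = 5.375%/12 = 0.0044792; payment = 358,400 × 0.0044792 / (1 − (1+0.0044792)^−240) = £2,440.15.
Total outlay = 94 × £2,440.15 = £229,374.10.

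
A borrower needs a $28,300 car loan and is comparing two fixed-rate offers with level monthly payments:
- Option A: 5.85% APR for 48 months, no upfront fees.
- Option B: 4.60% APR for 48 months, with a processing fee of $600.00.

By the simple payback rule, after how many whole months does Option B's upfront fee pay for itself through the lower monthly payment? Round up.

Option A: monthly rate = 5.85%/12 = 0.0048750; payment = 28,300 × 0.0048750 / (1 − (1+0.0048750)^−48) = $662.68.
Option B: at 4.60% the monthly rate is 0.0038333, so the payment is 28,300 × 0.0038333 / (1 − 1.0038333^−48) = $646.61.
Monthly savings = $662.68 − $646.61 = $16.07.
Break-even = $600.00 / $16.07 = 37.34 → 38 months.

38 months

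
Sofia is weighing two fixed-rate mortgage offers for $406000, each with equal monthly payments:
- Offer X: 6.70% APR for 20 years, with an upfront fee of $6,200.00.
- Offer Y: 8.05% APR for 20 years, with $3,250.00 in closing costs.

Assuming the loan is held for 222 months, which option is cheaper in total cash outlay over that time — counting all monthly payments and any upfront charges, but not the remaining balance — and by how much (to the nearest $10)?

Offer X by $71,100

Offer X: monthly rate = 6.7%/12 = 0.0055833; payment = 406,000 × 0.0055833 / (1 − (1+0.0055833)^−240) = $3,075.02.
Offer Y: at 8.05% the monthly rate is 0.0067083, so the payment is 406,000 × 0.0067083 / (1 − 1.0067083^−240) = $3,408.59.
Over 222 months: Offer X costs 222 × $3,075.02 + $6,200.00 = $688,854.44; Offer Y costs 222 × $3,408.59 + $3,250.00 = $759,956.98.
Offer X is cheaper by $759,956.98 − $688,854.44 = $71,102.54.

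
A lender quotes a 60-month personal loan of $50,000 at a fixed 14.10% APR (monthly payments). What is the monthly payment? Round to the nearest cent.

Monthly rate = 14.1%/12 = 0.0117500; payment = 50,000 × 0.0117500 / (1 − (1+0.0117500)^−60) = $1,166.01.

$1,166.01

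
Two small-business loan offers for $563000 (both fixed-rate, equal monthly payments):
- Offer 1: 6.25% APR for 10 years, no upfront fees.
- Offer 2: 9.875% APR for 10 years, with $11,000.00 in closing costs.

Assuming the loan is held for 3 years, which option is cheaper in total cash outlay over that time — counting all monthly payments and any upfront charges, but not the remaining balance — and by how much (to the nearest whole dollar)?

Offer 1 by $49,873

Offer 1: at 6.25% the monthly rate is 0.0052083, so the payment is 563,000 × 0.0052083 / (1 − 1.0052083^−120) = $6,321.37.
Offer 2: monthly rate = 9.875%/12 = 0.0082292; payment = 563,000 × 0.0082292 / (1 − (1+0.0082292)^−120) = $7,401.17.
Over 36 months: Offer 1 costs 36 × $6,321.37 = $227,569.32; Offer 2 costs 36 × $7,401.17 + $11,000.00 = $277,442.12.
Offer 1 is cheaper by $277,442.12 − $227,569.32 = $49,872.80.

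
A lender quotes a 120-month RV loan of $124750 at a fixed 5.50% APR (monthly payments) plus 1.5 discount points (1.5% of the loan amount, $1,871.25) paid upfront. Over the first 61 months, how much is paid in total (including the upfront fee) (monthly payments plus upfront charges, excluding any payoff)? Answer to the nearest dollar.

$84,457

At 5.50% the monthly rate is 0.0045833, so the payment is 124,750 × 0.0045833 / (1 − 1.0045833^−120) = $1,353.87.
Total outlay = 61 × $1,353.87 + $1,871.25 = $84,457.32.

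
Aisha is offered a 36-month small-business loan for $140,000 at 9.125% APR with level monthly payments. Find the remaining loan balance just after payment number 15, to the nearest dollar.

$86,265

With monthly rate i = 9.125%/12 = 0.0076042, the balance after k of n payments is P · [(1+i)^n − (1+i)^k] / [(1+i)^n − 1].
(1+0.0076042)^36 = 1.31352508 and (1+0.0076042)^15 = 1.12033866, so the balance is 140,000 × (1.31352508 − 1.12033866) / (1.31352508 − 1) = $86,264.55.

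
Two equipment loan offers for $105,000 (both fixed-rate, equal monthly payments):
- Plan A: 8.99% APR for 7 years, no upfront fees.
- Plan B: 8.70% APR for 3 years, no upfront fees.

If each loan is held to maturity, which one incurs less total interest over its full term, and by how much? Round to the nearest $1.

Plan B by $22,185

Plan A: monthly rate = 8.99%/12 = 0.0074917; payment = 105,000 × 0.0074917 / (1 − (1+0.0074917)^−84) = $1,688.82.
Total interest on Plan A = 84 × $1,688.82 − $105,000 = $36,860.88.
Plan B: at 8.70% the monthly rate is 0.0072500, so the payment is 105,000 × 0.0072500 / (1 − 1.0072500^−36) = $3,324.33.
Total interest on Plan B = 36 × $3,324.33 − $105,000 = $14,675.88.
Plan B is lower by $22,185.00.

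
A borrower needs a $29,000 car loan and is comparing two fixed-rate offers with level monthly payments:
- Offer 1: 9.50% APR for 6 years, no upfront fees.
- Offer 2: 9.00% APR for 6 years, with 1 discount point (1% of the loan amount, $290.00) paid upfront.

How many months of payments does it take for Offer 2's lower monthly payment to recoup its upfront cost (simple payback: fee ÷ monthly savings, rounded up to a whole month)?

Offer 1: at 9.50% the monthly rate is 0.0079167, so the payment is 29,000 × 0.0079167 / (1 − 1.0079167^−72) = $529.97.
Offer 2: monthly rate = 9%/12 = 0.0075000; payment = 29,000 × 0.0075000 / (1 − (1+0.0075000)^−72) = $522.74.
Monthly savings = $529.97 − $522.74 = $7.23.
Break-even = $290.00 / $7.23 = 40.11 → 41 months.

41 months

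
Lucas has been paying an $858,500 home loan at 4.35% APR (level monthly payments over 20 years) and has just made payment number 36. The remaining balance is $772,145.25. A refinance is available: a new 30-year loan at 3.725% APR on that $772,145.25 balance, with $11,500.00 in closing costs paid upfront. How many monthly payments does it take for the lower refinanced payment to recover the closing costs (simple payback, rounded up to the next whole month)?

7 months

Current payment = 858,500 × 4.35%/12 / (1 − (1+0.0036250)^−240) = $5,362.03.
Refinanced payment = 772,145.25 × 0.0031042 / (1 − (1+0.0031042)^−360) = $3,564.98.
Monthly savings = $5,362.03 − $3,564.98 = $1,797.05.
Break-even = $11,500.00 / $1,797.05 = 6.40 → 7 months.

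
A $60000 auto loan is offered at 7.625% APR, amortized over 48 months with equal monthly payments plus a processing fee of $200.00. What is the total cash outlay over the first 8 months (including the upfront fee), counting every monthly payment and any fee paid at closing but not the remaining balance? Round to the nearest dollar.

$11,834

Monthly rate = 7.625%/12 = 0.0063542; payment = 60,000 × 0.0063542 / (1 − (1+0.0063542)^−48) = $1,454.24.
Total outlay = 8 × $1,454.24 + $200.00 = $11,833.92.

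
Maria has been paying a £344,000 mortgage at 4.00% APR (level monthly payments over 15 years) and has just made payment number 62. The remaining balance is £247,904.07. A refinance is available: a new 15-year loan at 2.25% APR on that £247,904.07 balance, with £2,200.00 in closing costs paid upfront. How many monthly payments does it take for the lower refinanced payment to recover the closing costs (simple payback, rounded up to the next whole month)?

Current payment = 344,000 × 4%/12 / (1 − (1+0.0033333)^−180) = £2,544.53.
Refinanced payment = 247,904.07 × 0.0018750 / (1 − (1+0.0018750)^−180) = £1,623.98.
Monthly savings = £2,544.53 − £1,623.98 = £920.55.
Break-even = £2,200.00 / £920.55 = 2.39 → 3 months.

3 months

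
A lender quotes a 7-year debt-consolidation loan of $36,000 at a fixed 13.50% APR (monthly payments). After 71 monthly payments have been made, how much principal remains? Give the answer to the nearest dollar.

$7,998

With monthly rate i = 13.5%/12 = 0.0112500, the balance after k of n payments is P · [(1+i)^n − (1+i)^k] / [(1+i)^n − 1].
(1+0.0112500)^84 = 2.55927473 and (1+0.0112500)^71 = 2.21287029, so the balance is 36,000 × (2.55927473 − 2.21287029) / (2.55927473 − 1) = $7,997.67.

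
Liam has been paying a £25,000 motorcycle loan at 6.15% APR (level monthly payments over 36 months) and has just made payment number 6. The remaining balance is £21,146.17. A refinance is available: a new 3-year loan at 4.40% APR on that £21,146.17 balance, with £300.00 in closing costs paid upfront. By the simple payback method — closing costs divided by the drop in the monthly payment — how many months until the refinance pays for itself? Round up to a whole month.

Current payment = 25,000 × 6.15%/12 / (1 − (1+0.0051250)^−36) = £762.25.
Refinanced payment = 21,146.17 × 0.0036667 / (1 − (1+0.0036667)^−36) = £628.09.
Monthly savings = £762.25 − £628.09 = £134.16.
Break-even = £300.00 / £134.16 = 2.24 → 3 months.

3 months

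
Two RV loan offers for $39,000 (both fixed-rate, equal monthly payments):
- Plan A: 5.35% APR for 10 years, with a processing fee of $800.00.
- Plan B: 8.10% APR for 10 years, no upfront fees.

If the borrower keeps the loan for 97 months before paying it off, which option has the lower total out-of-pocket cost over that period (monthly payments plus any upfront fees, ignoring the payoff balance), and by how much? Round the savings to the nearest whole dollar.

Plan A by $4,523

Plan A: at 5.35% the monthly rate is 0.0044583, so the payment is 39,000 × 0.0044583 / (1 − 1.0044583^−120) = $420.36.
Plan B: monthly rate = 8.1%/12 = 0.0067500; payment = 39,000 × 0.0067500 / (1 − (1+0.0067500)^−120) = $475.24.
Over 97 months: Plan A costs 97 × $420.36 + $800.00 = $41,574.92; Plan B costs 97 × $475.24 = $46,098.28.
Plan A is cheaper by $46,098.28 − $41,574.92 = $4,523.36.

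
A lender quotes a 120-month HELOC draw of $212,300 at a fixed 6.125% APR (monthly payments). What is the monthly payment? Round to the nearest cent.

$2,370.31

Monthly rate = 6.125%/12 = 0.0051042; payment = 212,300 × 0.0051042 / (1 − (1+0.0051042)^−120) = $2,370.31.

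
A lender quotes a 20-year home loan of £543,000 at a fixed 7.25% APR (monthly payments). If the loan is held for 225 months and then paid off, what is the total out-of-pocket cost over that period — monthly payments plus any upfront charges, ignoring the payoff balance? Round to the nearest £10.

Monthly rate = 7.25%/12 = 0.0060417; payment = 543,000 × 0.0060417 / (1 − (1+0.0060417)^−240) = £4,291.74.
Total outlay = 225 × £4,291.74 = £965,641.50.

£965,640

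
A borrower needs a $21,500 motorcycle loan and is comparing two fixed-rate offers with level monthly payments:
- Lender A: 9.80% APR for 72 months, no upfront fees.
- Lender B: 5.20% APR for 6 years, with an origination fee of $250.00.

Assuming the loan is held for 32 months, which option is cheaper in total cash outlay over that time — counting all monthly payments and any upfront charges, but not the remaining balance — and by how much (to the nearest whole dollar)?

Lender B by $1,282

Lender A: at 9.80% the monthly rate is 0.0081667, so the payment is 21,500 × 0.0081667 / (1 − 1.0081667^−72) = $396.14.
Lender B: at 5.20% the monthly rate is 0.0043333, so the payment is 21,500 × 0.0043333 / (1 − 1.0043333^−72) = $348.25.
Over 32 months: Lender A costs 32 × $396.14 = $12,676.48; Lender B costs 32 × $348.25 + $250.00 = $11,394.00.
Lender B is cheaper by $12,676.48 − $11,394.00 = $1,282.48.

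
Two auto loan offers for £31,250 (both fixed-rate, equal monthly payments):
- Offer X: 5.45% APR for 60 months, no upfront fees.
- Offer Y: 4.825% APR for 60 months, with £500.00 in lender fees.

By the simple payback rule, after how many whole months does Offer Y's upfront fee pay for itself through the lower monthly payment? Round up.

56 months

Offer X: monthly rate = 5.45%/12 = 0.0045417; payment = 31,250 × 0.0045417 / (1 − (1+0.0045417)^−60) = £596.19.
Offer Y: monthly rate = 4.825%/12 = 0.0040208; payment = 31,250 × 0.0040208 / (1 − (1+0.0040208)^−60) = £587.22.
Monthly savings = £596.19 − £587.22 = £8.97.
Break-even = £500.00 / £8.97 = 55.74 → 56 months.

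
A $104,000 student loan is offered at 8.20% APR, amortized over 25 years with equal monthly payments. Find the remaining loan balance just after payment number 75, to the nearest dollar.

$93,675

With monthly rate i = 8.2%/12 = 0.0068333, the balance after k of n payments is P · [(1+i)^n − (1+i)^k] / [(1+i)^n − 1].
(1+0.0068333)^300 = 7.71392840 and (1+0.0068333)^75 = 1.66655212, so the balance is 104,000 × (7.71392840 − 1.66655212) / (7.71392840 − 1) = $93,674.98.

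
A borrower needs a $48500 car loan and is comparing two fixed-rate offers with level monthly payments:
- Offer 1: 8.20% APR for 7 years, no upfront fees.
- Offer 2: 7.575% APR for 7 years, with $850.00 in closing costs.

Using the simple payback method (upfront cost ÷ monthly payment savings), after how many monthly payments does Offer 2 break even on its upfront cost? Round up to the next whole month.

Offer 1: monthly rate = 8.2%/12 = 0.0068333; payment = 48,500 × 0.0068333 / (1 − (1+0.0068333)^−84) = $760.77.
Offer 2: at 7.575% the monthly rate is 0.0063125, so the payment is 48,500 × 0.0063125 / (1 − 1.0063125^−84) = $745.70.
Monthly savings = $760.77 − $745.70 = $15.07.
Break-even = $850.00 / $15.07 = 56.40 → 57 months.

57 months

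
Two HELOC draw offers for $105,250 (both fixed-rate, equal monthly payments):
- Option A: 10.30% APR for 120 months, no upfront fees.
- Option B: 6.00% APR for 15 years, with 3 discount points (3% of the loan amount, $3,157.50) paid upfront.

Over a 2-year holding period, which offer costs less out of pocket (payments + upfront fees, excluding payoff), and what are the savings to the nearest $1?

Option A: monthly rate = 10.3%/12 = 0.0085833; payment = 105,250 × 0.0085833 / (1 − (1+0.0085833)^−120) = $1,408.43.
Option B: at 6.00% the monthly rate is 0.0050000, so the payment is 105,250 × 0.0050000 / (1 − 1.0050000^−180) = $888.16.
Over 24 months: Option A costs 24 × $1,408.43 = $33,802.32; Option B costs 24 × $888.16 + $3,157.50 = $24,473.34.
Option B is cheaper by $33,802.32 − $24,473.34 = $9,328.98.

Option B by $9,329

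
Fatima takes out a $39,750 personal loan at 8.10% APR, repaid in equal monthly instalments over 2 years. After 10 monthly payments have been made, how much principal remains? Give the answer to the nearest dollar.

$23,964

With monthly rate i = 8.1%/12 = 0.0067500, the balance after k of n payments is P · [(1+i)^n − (1+i)^k] / [(1+i)^n − 1].
(1+0.0067500)^24 = 1.17522039 and (1+0.0067500)^10 = 1.06958766, so the balance is 39,750 × (1.17522039 − 1.06958766) / (1.17522039 − 1) = $23,963.54.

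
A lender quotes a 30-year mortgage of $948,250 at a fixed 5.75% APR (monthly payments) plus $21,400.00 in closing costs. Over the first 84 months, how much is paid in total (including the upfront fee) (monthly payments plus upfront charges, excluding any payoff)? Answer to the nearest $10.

At 5.75% the monthly rate is 0.0047917, so the payment is 948,250 × 0.0047917 / (1 − 1.0047917^−360) = $5,533.73.
Total outlay = 84 × $5,533.73 + $21,400.00 = $486,233.32.

$486,230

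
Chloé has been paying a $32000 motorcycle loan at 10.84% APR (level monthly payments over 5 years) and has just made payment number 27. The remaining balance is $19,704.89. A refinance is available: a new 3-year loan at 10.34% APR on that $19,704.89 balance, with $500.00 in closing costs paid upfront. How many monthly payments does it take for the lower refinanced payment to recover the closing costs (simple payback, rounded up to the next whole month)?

10 months

Current payment = 32,000 × 10.84%/12 / (1 − (1+0.0090333)^−60) = $693.21.
Refinanced payment = 19,704.89 × 0.0086167 / (1 − (1+0.0086167)^−36) = $638.97.
Monthly savings = $693.21 − $638.97 = $54.24.
Break-even = $500.00 / $54.24 = 9.22 → 10 months.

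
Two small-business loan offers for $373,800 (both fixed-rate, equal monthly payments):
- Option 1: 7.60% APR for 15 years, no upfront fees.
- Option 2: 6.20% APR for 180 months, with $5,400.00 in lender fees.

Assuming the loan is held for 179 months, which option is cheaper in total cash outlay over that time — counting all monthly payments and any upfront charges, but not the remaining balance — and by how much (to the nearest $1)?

Option 2 by $46,793

Option 1: monthly rate = 7.6%/12 = 0.0063333; payment = 373,800 × 0.0063333 / (1 − (1+0.0063333)^−180) = $3,486.45.
Option 2: at 6.20% the monthly rate is 0.0051667, so the payment is 373,800 × 0.0051667 / (1 − 1.0051667^−180) = $3,194.87.
Over 179 months: Option 1 costs 179 × $3,486.45 = $624,074.55; Option 2 costs 179 × $3,194.87 + $5,400.00 = $577,281.73.
Option 2 is cheaper by $624,074.55 − $577,281.73 = $46,792.82.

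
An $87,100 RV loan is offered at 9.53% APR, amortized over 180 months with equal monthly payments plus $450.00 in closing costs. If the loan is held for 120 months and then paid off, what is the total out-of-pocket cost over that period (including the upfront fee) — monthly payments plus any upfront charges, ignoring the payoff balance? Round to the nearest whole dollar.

$109,782

At 9.53% the monthly rate is 0.0079417, so the payment is 87,100 × 0.0079417 / (1 − 1.0079417^−180) = $911.10.
Total outlay = 120 × $911.10 + $450.00 = $109,782.00.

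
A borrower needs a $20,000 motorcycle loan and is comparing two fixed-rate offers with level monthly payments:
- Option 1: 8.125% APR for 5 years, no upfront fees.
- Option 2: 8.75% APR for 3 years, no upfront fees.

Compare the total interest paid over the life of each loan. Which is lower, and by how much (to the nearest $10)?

Option 1: monthly rate = 8.125%/12 = 0.0067708; payment = 20,000 × 0.0067708 / (1 − (1+0.0067708)^−60) = $406.73.
Total interest on Option 1 = 60 × $406.73 − $20,000 = $4,403.80.
Option 2: at 8.75% the monthly rate is 0.0072917, so the payment is 20,000 × 0.0072917 / (1 − 1.0072917^−36) = $633.67.
Total interest on Option 2 = 36 × $633.67 − $20,000 = $2,812.12.
Option 2 is lower by $1,591.68.

Option 2 by $1,590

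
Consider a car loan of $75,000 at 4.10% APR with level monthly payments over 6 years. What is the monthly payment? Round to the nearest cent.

$1,176.81

At 4.10% the monthly rate is 0.0034167, so the payment is 75,000 × 0.0034167 / (1 − 1.0034167^−72) = $1,176.81.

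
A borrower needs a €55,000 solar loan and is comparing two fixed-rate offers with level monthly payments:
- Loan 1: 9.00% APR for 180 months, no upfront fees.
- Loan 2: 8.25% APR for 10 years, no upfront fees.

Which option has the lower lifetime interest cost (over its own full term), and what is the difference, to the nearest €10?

Loan 1: monthly rate = 9%/12 = 0.0075000; payment = 55,000 × 0.0075000 / (1 − (1+0.0075000)^−180) = €557.85.
Total interest on Loan 1 = 180 × €557.85 − €55,000 = €45,413.00.
Loan 2: monthly rate = 8.25%/12 = 0.0068750; payment = 55,000 × 0.0068750 / (1 − (1+0.0068750)^−120) = €674.59.
Total interest on Loan 2 = 120 × €674.59 − €55,000 = €25,950.80.
Loan 2 is lower by €19,462.20.

Loan 2 by €19,460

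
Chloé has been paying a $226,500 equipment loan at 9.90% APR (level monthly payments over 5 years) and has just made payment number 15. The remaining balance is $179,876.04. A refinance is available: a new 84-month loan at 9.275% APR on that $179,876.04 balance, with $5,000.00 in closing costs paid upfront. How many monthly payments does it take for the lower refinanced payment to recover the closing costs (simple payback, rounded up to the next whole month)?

3 months

Current payment = 226,500 × 9.9%/12 / (1 − (1+0.0082500)^−60) = $4,801.32.
Refinanced payment = 179,876.04 × 0.0077292 / (1 − (1+0.0077292)^−84) = $2,919.21.
Monthly savings = $4,801.32 − $2,919.21 = $1,882.11.
Break-even = $5,000.00 / $1,882.11 = 2.66 → 3 months.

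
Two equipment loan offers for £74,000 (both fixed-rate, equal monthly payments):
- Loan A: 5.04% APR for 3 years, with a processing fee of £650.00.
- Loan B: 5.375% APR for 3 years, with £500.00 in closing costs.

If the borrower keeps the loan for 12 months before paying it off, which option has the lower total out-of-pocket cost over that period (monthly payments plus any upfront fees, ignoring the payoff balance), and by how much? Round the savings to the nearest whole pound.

Loan A: at 5.04% the monthly rate is 0.0042000, so the payment is 74,000 × 0.0042000 / (1 − 1.0042000^−36) = £2,219.18.
Loan B: at 5.375% the monthly rate is 0.0044792, so the payment is 74,000 × 0.0044792 / (1 − 1.0044792^−36) = £2,230.33.
Over 12 months: Loan A costs 12 × £2,219.18 + £650.00 = £27,280.16; Loan B costs 12 × £2,230.33 + £500.00 = £27,263.96.
Loan B is cheaper by £27,280.16 − £27,263.96 = £16.20.

Loan B by £16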